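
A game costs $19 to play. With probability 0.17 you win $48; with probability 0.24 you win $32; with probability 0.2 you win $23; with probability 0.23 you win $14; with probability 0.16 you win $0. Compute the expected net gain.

4.66

E[payout] = 48·0.17 + 32·0.24 + 23·0.2 + 14·0.23 + 0·0.16
 = 8.16 + 7.68 + 4.6 + 3.22 + 0
 = 23.66
Net = 23.66 - 19 = 4.66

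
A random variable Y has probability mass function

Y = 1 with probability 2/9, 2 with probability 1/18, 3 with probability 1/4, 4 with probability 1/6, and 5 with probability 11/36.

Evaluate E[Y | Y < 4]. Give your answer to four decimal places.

2.0526

P(Y < 4) = 2/9 + 1/18 + 1/4 = 19/36.
E[Y | Y < 4] = [1·2/9 + 2·1/18 + 3·1/4] / (19/36)
 = 13/12 / (19/36)
 = 39/19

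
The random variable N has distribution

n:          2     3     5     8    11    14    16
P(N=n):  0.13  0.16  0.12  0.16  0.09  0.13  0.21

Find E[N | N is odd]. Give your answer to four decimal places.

P(N is odd) = 0.16 + 0.12 + 0.09 = 0.37.
E[N | N is odd] = [3·0.16 + 5·0.12 + 11·0.09] / 0.37
 = 2.07 / 0.37
 = 207/37

5.5946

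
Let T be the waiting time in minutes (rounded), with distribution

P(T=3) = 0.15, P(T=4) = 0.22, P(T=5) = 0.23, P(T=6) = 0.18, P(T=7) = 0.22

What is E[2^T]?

51.76

E[2^T] = Σ 2^t·P(T=t)
 = 8·0.15 + 16·0.22 + 32·0.23 + 64·0.18 + 128·0.22
 = 1.2 + 3.52 + 7.36 + 11.52 + 28.16
 = 51.76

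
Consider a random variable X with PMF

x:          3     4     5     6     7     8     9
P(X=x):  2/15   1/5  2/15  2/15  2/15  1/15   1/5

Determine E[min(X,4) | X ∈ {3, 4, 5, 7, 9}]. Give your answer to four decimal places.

3.8333

P(X ∈ {3, 4, 5, 7, 9}) = 2/15 + 1/5 + 2/15 + 2/15 + 1/5 = 4/5.
E[min(X,4) | X ∈ {3, 4, 5, 7, 9}] = [3·2/15 + 4·1/5 + 4·2/15 + 4·2/15 + 4·1/5] / (4/5)
 = 46/15 / (4/5)
 = 23/6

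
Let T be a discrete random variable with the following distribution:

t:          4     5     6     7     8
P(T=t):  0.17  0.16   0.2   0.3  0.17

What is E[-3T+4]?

E[-3T+4] = Σ (-3t+4)·P(T=t)
 = (-8)·0.17 + (-11)·0.16 + (-14)·0.2 + (-17)·0.3 + (-20)·0.17
 = (-1.36) + (-1.76) + (-2.8) + (-5.1) + (-3.4)
 = -14.42

-14.42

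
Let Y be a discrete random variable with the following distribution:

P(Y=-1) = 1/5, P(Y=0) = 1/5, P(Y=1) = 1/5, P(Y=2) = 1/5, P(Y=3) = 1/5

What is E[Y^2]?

3

E[Y^2] = Σ y^2·P(Y=y)
 = 1·1/5 + 0·1/5 + 1·1/5 + 4·1/5 + 9·1/5
 = 1/5 + 0 + 1/5 + 4/5 + 9/5
 = 3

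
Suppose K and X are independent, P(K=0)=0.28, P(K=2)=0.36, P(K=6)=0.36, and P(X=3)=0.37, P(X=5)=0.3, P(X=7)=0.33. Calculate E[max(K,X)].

5.4276

E[max(K,X)] = Σ_k Σ_x max(k,x) · P(K=k)P(X=x)
 = 3·0.1036 + 5·0.084 + 7·0.0924 + 3·0.1332 + 5·0.108 + 7·0.1188 + 6·0.1332 + 6·0.108 + 7·0.1188
 = 0.3108 + 0.42 + 0.6468 + 0.3996 + 0.54 + 0.8316 + 0.7992 + 0.648 + 0.8316
 = 5.4276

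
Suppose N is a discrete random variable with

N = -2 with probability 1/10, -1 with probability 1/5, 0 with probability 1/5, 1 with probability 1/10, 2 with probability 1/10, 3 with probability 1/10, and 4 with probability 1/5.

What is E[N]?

E[N] = Σ n·P(N=n)
 = (-2)·1/10 + (-1)·1/5 + 0·1/5 + 1·1/10 + 2·1/10 + 3·1/10 + 4·1/5
 = (-1/5) + (-1/5) + 0 + 1/10 + 1/5 + 3/10 + 4/5
 = 1

1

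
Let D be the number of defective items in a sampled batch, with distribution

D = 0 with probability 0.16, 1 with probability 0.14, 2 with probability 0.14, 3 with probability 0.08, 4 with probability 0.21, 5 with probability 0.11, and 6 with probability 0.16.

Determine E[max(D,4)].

4.43

E[max(D,4)] = Σ max(d,4)·P(D=d)
 = 4·0.16 + 4·0.14 + 4·0.14 + 4·0.08 + 4·0.21 + 5·0.11 + 6·0.16
 = 0.64 + 0.56 + 0.56 + 0.32 + 0.84 + 0.55 + 0.96
 = 4.43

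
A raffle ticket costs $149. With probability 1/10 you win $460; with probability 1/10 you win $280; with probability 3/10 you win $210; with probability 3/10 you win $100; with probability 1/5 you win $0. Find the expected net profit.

18

E[payout] = 460·1/10 + 280·1/10 + 210·3/10 + 100·3/10 + 0·1/5
 = 46 + 28 + 63 + 30 + 0
 = 167
Net = 167 - 149 = 18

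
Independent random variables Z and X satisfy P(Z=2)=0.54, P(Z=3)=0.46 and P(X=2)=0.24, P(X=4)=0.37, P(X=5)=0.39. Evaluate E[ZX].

9.6186

E[ZX] = Σ_z Σ_x zx · P(Z=z)P(X=x)
 = 4·0.1296 + 8·0.1998 + 10·0.2106 + 6·0.1104 + 12·0.1702 + 15·0.1794
 = 0.5184 + 1.5984 + 2.106 + 0.6624 + 2.0424 + 2.691
 = 9.6186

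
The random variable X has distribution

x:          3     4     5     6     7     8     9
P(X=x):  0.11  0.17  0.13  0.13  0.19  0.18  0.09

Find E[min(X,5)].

4.61

E[min(X,5)] = Σ min(x,5)·P(X=x)
 = 3·0.11 + 4·0.17 + 5·0.13 + 5·0.13 + 5·0.19 + 5·0.18 + 5·0.09
 = 0.33 + 0.68 + 0.65 + 0.65 + 0.95 + 0.9 + 0.45
 = 4.61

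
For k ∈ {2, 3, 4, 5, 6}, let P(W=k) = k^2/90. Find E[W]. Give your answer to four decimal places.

E[W] = Σ w·P(W=w)
 = 2·2/45 + 3·1/10 + 4·8/45 + 5·5/18 + 6·2/5
 = 4/45 + 3/10 + 32/45 + 25/18 + 12/5
 = 44/9

4.8889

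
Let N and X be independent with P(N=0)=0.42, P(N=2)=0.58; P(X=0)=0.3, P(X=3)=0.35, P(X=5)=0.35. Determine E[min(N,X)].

E[min(N,X)] = Σ_n Σ_x min(n,x) · P(N=n)P(X=x)
 = 0·0.126 + 0·0.147 + 0·0.147 + 0·0.174 + 2·0.203 + 2·0.203
 = 0 + 0 + 0 + 0 + 0.406 + 0.406
 = 0.812

0.812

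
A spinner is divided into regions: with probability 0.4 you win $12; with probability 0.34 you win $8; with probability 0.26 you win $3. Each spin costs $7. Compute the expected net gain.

1.3

E[payout] = 12·0.4 + 8·0.34 + 3·0.26
 = 4.8 + 2.72 + 0.78
 = 8.3
Net = 8.3 - 7 = 1.3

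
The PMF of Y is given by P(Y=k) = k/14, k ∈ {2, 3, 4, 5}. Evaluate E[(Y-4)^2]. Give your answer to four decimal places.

E[(Y-4)^2] = Σ (y-4)^2·P(Y=y)
 = 4·1/7 + 1·3/14 + 0·2/7 + 1·5/14
 = 4/7 + 3/14 + 0 + 5/14
 = 8/7

1.1429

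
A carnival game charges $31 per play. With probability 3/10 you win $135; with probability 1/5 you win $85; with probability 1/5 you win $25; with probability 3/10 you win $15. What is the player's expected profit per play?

E[payout] = 135·3/10 + 85·1/5 + 25·1/5 + 15·3/10
 = 81/2 + 17 + 5 + 9/2
 = 67
Net = 67 - 31 = 36

36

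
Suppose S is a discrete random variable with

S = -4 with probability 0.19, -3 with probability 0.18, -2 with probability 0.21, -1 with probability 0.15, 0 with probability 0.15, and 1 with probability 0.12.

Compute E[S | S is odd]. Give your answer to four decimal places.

-1.2667

P(S is odd) = 0.18 + 0.15 + 0.12 = 0.45.
E[S | S is odd] = [(-3)·0.18 + (-1)·0.15 + 1·0.12] / 0.45
 = -0.57 / 0.45
 = -19/15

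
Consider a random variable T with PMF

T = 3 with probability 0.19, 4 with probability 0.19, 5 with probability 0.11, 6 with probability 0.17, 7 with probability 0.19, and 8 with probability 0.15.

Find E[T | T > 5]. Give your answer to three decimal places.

6.961

P(T > 5) = 0.17 + 0.19 + 0.15 = 0.51.
E[T | T > 5] = [6·0.17 + 7·0.19 + 8·0.15] / 0.51
 = 3.55 / 0.51
 = 355/51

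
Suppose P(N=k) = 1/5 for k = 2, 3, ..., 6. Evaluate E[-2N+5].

-3

E[-2N+5] = Σ (-2n+5)·P(N=n)
 = 1·1/5 + (-1)·1/5 + (-3)·1/5 + (-5)·1/5 + (-7)·1/5
 = 1/5 + (-1/5) + (-3/5) + (-1) + (-7/5)
 = -3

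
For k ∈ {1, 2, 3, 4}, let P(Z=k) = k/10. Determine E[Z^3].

E[Z^3] = Σ z^3·P(Z=z)
 = 1·1/10 + 8·1/5 + 27·3/10 + 64·2/5
 = 1/10 + 8/5 + 81/10 + 128/5
 = 177/5

35.4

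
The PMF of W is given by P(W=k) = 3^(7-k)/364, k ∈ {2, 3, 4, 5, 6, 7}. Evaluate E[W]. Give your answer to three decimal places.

E[W] = Σ w·P(W=w)
 = 2·243/364 + 3·81/364 + 4·27/364 + 5·9/364 + 6·3/364 + 7·1/364
 = 243/182 + 243/364 + 27/91 + 45/364 + 9/182 + 1/52
 = 907/364

2.492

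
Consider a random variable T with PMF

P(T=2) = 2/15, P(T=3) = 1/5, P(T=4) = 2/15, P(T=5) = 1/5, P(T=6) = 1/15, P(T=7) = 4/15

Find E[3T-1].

13

E[3T-1] = Σ (3t-1)·P(T=t)
 = 5·2/15 + 8·1/5 + 11·2/15 + 14·1/5 + 17·1/15 + 20·4/15
 = 2/3 + 8/5 + 22/15 + 14/5 + 17/15 + 16/3
 = 13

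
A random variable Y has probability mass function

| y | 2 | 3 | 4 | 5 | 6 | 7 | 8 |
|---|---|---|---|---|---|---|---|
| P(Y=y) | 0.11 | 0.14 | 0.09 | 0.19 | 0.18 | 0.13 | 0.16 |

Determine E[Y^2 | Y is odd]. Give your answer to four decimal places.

26.9130

P(Y is odd) = 0.14 + 0.19 + 0.13 = 0.46.
E[Y^2 | Y is odd] = [9·0.14 + 25·0.19 + 49·0.13] / 0.46
 = 12.38 / 0.46
 = 619/23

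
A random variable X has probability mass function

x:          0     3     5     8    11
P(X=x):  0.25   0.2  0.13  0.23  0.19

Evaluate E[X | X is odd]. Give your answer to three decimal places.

P(X is odd) = 0.2 + 0.13 + 0.19 = 0.52.
E[X | X is odd] = [3·0.2 + 5·0.13 + 11·0.19] / 0.52
 = 3.34 / 0.52
 = 167/26

6.423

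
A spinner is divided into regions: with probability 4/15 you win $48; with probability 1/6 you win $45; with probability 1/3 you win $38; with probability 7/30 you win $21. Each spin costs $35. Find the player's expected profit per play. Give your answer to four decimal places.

2.8667

E[payout] = 48·4/15 + 45·1/6 + 38·1/3 + 21·7/30
 = 64/5 + 15/2 + 38/3 + 49/10
 = 568/15
Net = 568/15 - 35 = 43/15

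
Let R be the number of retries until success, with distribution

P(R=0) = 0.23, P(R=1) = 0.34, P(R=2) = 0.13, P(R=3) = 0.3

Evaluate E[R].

E[R] = Σ r·P(R=r)
 = 0·0.23 + 1·0.34 + 2·0.13 + 3·0.3
 = 0 + 0.34 + 0.26 + 0.9
 = 1.5

1.5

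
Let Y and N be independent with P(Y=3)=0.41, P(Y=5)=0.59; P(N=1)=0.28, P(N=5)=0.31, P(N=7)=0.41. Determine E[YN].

E[YN] = Σ_y Σ_n yn · P(Y=y)P(N=n)
 = 3·0.1148 + 15·0.1271 + 21·0.1681 + 5·0.1652 + 25·0.1829 + 35·0.2419
 = 0.3444 + 1.9065 + 3.5301 + 0.826 + 4.5725 + 8.4665
 = 19.646

19.646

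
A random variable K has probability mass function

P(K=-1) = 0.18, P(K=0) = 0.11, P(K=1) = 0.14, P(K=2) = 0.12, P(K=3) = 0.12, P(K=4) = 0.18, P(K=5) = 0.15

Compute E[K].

2.03

E[K] = Σ k·P(K=k)
 = (-1)·0.18 + 0·0.11 + 1·0.14 + 2·0.12 + 3·0.12 + 4·0.18 + 5·0.15
 = (-0.18) + 0 + 0.14 + 0.24 + 0.36 + 0.72 + 0.75
 = 2.03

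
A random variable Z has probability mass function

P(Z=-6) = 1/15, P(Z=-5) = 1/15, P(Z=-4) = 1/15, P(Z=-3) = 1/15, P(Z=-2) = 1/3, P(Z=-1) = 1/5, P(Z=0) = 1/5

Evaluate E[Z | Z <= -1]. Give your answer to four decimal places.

-2.5833

P(Z <= -1) = 1/15 + 1/15 + 1/15 + 1/15 + 1/3 + 1/5 = 4/5.
E[Z | Z <= -1] = [(-6)·1/15 + (-5)·1/15 + (-4)·1/15 + (-3)·1/15 + (-2)·1/3 + (-1)·1/5] / (4/5)
 = -31/15 / (4/5)
 = -31/12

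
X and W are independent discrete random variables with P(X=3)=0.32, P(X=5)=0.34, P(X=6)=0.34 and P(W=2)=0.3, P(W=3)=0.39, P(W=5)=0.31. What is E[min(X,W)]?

E[min(X,W)] = Σ_x Σ_w min(x,w) · P(X=x)P(W=w)
 = 2·0.096 + 3·0.1248 + 3·0.0992 + 2·0.102 + 3·0.1326 + 5·0.1054 + 2·0.102 + 3·0.1326 + 5·0.1054
 = 0.192 + 0.3744 + 0.2976 + 0.204 + 0.3978 + 0.527 + 0.204 + 0.3978 + 0.527
 = 3.1216

3.1216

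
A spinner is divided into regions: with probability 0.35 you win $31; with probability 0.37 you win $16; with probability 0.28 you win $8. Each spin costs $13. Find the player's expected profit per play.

6.01

E[payout] = 31·0.35 + 16·0.37 + 8·0.28
 = 10.85 + 5.92 + 2.24
 = 19.01
Net = 19.01 - 13 = 6.01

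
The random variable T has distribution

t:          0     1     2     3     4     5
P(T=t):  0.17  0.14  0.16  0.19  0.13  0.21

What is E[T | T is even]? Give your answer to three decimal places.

P(T is even) = 0.17 + 0.16 + 0.13 = 0.46.
E[T | T is even] = [0·0.17 + 2·0.16 + 4·0.13] / 0.46
 = 0.84 / 0.46
 = 42/23

1.826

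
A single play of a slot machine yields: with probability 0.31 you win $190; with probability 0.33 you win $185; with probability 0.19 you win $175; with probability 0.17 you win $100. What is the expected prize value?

170.2

E[payout] = 190·0.31 + 185·0.33 + 175·0.19 + 100·0.17
 = 58.9 + 61.05 + 33.25 + 17
 = 170.2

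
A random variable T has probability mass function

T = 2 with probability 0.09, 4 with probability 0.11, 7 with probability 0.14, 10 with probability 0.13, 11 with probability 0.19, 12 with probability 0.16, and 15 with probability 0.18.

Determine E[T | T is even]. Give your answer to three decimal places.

7.837

P(T is even) = 0.09 + 0.11 + 0.13 + 0.16 = 0.49.
E[T | T is even] = [2·0.09 + 4·0.11 + 10·0.13 + 12·0.16] / 0.49
 = 3.84 / 0.49
 = 384/49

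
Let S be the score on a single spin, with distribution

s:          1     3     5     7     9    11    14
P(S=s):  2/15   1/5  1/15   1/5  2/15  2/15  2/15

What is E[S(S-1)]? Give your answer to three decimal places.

59.467

E[S(S-1)] = Σ s(s-1)·P(S=s)
 = 0·2/15 + 6·1/5 + 20·1/15 + 42·1/5 + 72·2/15 + 110·2/15 + 182·2/15
 = 0 + 6/5 + 4/3 + 42/5 + 48/5 + 44/3 + 364/15
 = 892/15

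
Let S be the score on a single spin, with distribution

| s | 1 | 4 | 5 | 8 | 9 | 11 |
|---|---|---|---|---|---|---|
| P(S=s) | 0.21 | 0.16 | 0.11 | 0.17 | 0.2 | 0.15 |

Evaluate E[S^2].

E[S^2] = Σ s^2·P(S=s)
 = 1·0.21 + 16·0.16 + 25·0.11 + 64·0.17 + 81·0.2 + 121·0.15
 = 0.21 + 2.56 + 2.75 + 10.88 + 16.2 + 18.15
 = 50.75

50.75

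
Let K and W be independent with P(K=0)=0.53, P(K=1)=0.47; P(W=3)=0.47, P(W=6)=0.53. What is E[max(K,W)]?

4.59

E[max(K,W)] = Σ_k Σ_w max(k,w) · P(K=k)P(W=w)
 = 3·0.2491 + 6·0.2809 + 3·0.2209 + 6·0.2491
 = 0.7473 + 1.6854 + 0.6627 + 1.4946
 = 4.59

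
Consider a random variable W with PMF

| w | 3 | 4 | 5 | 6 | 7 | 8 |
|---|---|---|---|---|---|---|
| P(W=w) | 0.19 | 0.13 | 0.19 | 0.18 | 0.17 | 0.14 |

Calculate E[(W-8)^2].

9.43

E[(W-8)^2] = Σ (w-8)^2·P(W=w)
 = 25·0.19 + 16·0.13 + 9·0.19 + 4·0.18 + 1·0.17 + 0·0.14
 = 4.75 + 2.08 + 1.71 + 0.72 + 0.17 + 0
 = 9.43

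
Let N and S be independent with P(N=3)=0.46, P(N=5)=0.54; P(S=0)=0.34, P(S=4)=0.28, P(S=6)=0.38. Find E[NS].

13.872

E[NS] = Σ_n Σ_s ns · P(N=n)P(S=s)
 = 0·0.1564 + 12·0.1288 + 18·0.1748 + 0·0.1836 + 20·0.1512 + 30·0.2052
 = 0 + 1.5456 + 3.1464 + 0 + 3.024 + 6.156
 = 13.872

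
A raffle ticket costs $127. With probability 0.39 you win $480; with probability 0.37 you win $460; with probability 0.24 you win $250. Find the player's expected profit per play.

290.4

E[payout] = 480·0.39 + 460·0.37 + 250·0.24
 = 187.2 + 170.2 + 60
 = 417.4
Net = 417.4 - 127 = 290.4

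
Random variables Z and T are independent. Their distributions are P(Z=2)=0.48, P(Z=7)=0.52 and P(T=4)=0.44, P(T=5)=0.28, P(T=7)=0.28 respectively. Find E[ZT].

23.552

E[ZT] = Σ_z Σ_t zt · P(Z=z)P(T=t)
 = 8·0.2112 + 10·0.1344 + 14·0.1344 + 28·0.2288 + 35·0.1456 + 49·0.1456
 = 1.6896 + 1.344 + 1.8816 + 6.4064 + 5.096 + 7.1344
 = 23.552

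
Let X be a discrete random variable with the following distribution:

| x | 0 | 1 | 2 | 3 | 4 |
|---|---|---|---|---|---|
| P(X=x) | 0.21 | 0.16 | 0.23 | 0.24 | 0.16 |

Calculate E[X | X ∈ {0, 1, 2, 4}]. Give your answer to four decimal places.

P(X ∈ {0, 1, 2, 4}) = 0.21 + 0.16 + 0.23 + 0.16 = 0.76.
E[X | X ∈ {0, 1, 2, 4}] = [0·0.21 + 1·0.16 + 2·0.23 + 4·0.16] / 0.76
 = 1.26 / 0.76
 = 63/38

1.6579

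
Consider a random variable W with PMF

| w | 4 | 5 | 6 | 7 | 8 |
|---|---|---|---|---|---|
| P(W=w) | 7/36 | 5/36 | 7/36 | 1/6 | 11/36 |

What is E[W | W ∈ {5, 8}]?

P(W ∈ {5, 8}) = 5/36 + 11/36 = 4/9.
E[W | W ∈ {5, 8}] = [5·5/36 + 8·11/36] / (4/9)
 = 113/36 / (4/9)
 = 113/16

7.0625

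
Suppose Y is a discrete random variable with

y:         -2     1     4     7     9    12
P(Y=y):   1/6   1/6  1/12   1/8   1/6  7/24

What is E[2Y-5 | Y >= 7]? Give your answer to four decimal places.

15.1429

P(Y >= 7) = 1/8 + 1/6 + 7/24 = 7/12.
E[2Y-5 | Y >= 7] = [9·1/8 + 13·1/6 + 19·7/24] / (7/12)
 = 53/6 / (7/12)
 = 106/7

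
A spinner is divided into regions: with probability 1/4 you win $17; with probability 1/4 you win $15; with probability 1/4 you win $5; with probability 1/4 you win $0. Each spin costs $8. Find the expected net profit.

1.25

E[payout] = 17·1/4 + 15·1/4 + 5·1/4 + 0·1/4
 = 17/4 + 15/4 + 5/4 + 0
 = 37/4
Net = 37/4 - 8 = 5/4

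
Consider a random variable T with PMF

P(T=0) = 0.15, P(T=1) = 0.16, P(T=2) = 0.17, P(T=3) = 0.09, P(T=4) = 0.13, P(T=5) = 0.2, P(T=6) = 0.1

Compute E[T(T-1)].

9.44

E[T(T-1)] = Σ t(t-1)·P(T=t)
 = 0·0.15 + 0·0.16 + 2·0.17 + 6·0.09 + 12·0.13 + 20·0.2 + 30·0.1
 = 0 + 0 + 0.34 + 0.54 + 1.56 + 4 + 3
 = 9.44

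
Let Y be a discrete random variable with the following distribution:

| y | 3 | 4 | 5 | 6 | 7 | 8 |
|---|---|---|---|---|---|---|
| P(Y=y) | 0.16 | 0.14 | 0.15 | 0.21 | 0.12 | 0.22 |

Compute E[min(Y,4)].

3.84

E[min(Y,4)] = Σ min(y,4)·P(Y=y)
 = 3·0.16 + 4·0.14 + 4·0.15 + 4·0.21 + 4·0.12 + 4·0.22
 = 0.48 + 0.56 + 0.6 + 0.84 + 0.48 + 0.88
 = 3.84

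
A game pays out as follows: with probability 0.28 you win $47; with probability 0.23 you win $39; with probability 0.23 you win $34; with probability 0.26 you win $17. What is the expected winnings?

34.37

E[payout] = 47·0.28 + 39·0.23 + 34·0.23 + 17·0.26
 = 13.16 + 8.97 + 7.82 + 4.42
 = 34.37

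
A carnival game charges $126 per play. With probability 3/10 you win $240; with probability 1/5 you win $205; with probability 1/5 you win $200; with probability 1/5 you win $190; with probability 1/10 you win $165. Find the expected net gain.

81.5

E[payout] = 240·3/10 + 205·1/5 + 200·1/5 + 190·1/5 + 165·1/10
 = 72 + 41 + 40 + 38 + 33/2
 = 415/2
Net = 415/2 - 126 = 163/2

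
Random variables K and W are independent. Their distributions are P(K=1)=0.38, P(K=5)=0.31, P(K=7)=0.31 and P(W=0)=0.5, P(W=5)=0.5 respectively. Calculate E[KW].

10.25

E[KW] = Σ_k Σ_w kw · P(K=k)P(W=w)
 = 0·0.19 + 5·0.19 + 0·0.155 + 25·0.155 + 0·0.155 + 35·0.155
 = 0 + 0.95 + 0 + 3.875 + 0 + 5.425
 = 10.25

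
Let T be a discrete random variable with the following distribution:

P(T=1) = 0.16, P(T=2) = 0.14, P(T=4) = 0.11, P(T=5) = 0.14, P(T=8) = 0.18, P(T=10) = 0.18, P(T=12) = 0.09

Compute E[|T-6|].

3.34

E[|T-6|] = Σ |t-6|·P(T=t)
 = 5·0.16 + 4·0.14 + 2·0.11 + 1·0.14 + 2·0.18 + 4·0.18 + 6·0.09
 = 0.8 + 0.56 + 0.22 + 0.14 + 0.36 + 0.72 + 0.54
 = 3.34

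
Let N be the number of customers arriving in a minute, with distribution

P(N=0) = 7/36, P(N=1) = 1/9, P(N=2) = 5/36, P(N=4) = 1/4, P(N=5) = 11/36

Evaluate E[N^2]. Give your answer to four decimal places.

12.3056

E[N^2] = Σ n^2·P(N=n)
 = 0·7/36 + 1·1/9 + 4·5/36 + 16·1/4 + 25·11/36
 = 0 + 1/9 + 5/9 + 4 + 275/36
 = 443/36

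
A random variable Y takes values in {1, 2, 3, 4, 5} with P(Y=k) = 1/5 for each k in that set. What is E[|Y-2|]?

1.4

E[|Y-2|] = Σ |y-2|·P(Y=y)
 = 1·1/5 + 0·1/5 + 1·1/5 + 2·1/5 + 3·1/5
 = 1/5 + 0 + 1/5 + 2/5 + 3/5
 = 7/5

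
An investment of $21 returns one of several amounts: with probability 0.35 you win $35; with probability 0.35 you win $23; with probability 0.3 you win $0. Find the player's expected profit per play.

-0.7

E[payout] = 35·0.35 + 23·0.35 + 0·0.3
 = 12.25 + 8.05 + 0
 = 20.3
Net = 20.3 - 21 = -0.7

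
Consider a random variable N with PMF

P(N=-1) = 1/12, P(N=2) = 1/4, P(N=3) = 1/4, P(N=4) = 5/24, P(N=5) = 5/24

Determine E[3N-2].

E[3N-2] = Σ (3n-2)·P(N=n)
 = (-5)·1/12 + 4·1/4 + 7·1/4 + 10·5/24 + 13·5/24
 = (-5/12) + 1 + 7/4 + 25/12 + 65/24
 = 57/8

7.125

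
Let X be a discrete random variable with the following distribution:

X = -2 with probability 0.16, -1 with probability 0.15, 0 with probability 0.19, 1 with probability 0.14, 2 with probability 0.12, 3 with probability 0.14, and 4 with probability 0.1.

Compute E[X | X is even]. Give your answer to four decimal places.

P(X is even) = 0.16 + 0.19 + 0.12 + 0.1 = 0.57.
E[X | X is even] = [(-2)·0.16 + 0·0.19 + 2·0.12 + 4·0.1] / 0.57
 = 0.32 / 0.57
 = 32/57

0.5614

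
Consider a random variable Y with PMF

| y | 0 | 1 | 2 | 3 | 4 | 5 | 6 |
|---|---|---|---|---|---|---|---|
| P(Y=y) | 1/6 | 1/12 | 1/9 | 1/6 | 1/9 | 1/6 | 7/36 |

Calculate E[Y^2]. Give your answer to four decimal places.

E[Y^2] = Σ y^2·P(Y=y)
 = 0·1/6 + 1·1/12 + 4·1/9 + 9·1/6 + 16·1/9 + 25·1/6 + 36·7/36
 = 0 + 1/12 + 4/9 + 3/2 + 16/9 + 25/6 + 7
 = 539/36

14.9722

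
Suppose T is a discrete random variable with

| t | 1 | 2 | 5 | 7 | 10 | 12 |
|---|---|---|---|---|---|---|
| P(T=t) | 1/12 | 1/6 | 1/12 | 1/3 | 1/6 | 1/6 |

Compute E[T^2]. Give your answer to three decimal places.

59.833

E[T^2] = Σ t^2·P(T=t)
 = 1·1/12 + 4·1/6 + 25·1/12 + 49·1/3 + 100·1/6 + 144·1/6
 = 1/12 + 2/3 + 25/12 + 49/3 + 50/3 + 24
 = 359/6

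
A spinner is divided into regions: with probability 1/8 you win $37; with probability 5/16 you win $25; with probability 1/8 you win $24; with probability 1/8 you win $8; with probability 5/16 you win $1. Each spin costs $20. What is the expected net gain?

-3.25

E[payout] = 37·1/8 + 25·5/16 + 24·1/8 + 8·1/8 + 1·5/16
 = 37/8 + 125/16 + 3 + 1 + 5/16
 = 67/4
Net = 67/4 - 20 = -13/4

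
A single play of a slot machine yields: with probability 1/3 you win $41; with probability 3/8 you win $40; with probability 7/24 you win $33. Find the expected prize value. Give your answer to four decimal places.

E[payout] = 41·1/3 + 40·3/8 + 33·7/24
 = 41/3 + 15 + 77/8
 = 919/24

38.2917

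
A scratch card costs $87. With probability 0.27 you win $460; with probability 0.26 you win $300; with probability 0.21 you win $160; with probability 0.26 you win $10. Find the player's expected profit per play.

151.4

E[payout] = 460·0.27 + 300·0.26 + 160·0.21 + 10·0.26
 = 124.2 + 78 + 33.6 + 2.6
 = 238.4
Net = 238.4 - 87 = 151.4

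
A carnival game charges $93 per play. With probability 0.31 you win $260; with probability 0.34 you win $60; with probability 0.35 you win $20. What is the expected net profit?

15

E[payout] = 260·0.31 + 60·0.34 + 20·0.35
 = 80.6 + 20.4 + 7
 = 108
Net = 108 - 93 = 15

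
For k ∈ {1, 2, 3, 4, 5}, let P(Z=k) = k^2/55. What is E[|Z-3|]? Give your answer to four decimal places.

E[|Z-3|] = Σ |z-3|·P(Z=z)
 = 2·1/55 + 1·4/55 + 0·9/55 + 1·16/55 + 2·5/11
 = 2/55 + 4/55 + 0 + 16/55 + 10/11
 = 72/55

1.3091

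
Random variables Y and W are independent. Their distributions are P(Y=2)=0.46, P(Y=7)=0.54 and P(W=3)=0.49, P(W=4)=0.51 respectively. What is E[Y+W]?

8.21

E[Y+W] = Σ_y Σ_w (y+w) · P(Y=y)P(W=w)
 = 5·0.2254 + 6·0.2346 + 10·0.2646 + 11·0.2754
 = 1.127 + 1.4076 + 2.646 + 3.0294
 = 8.21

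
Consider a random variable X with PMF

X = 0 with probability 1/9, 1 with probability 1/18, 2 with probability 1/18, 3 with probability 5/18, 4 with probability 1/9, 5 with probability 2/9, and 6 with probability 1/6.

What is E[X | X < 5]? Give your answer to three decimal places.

P(X < 5) = 1/9 + 1/18 + 1/18 + 5/18 + 1/9 = 11/18.
E[X | X < 5] = [0·1/9 + 1·1/18 + 2·1/18 + 3·5/18 + 4·1/9] / (11/18)
 = 13/9 / (11/18)
 = 26/11

2.364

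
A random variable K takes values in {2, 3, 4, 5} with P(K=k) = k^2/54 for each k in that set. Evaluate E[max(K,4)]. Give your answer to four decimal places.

E[max(K,4)] = Σ max(k,4)·P(K=k)
 = 4·2/27 + 4·1/6 + 4·8/27 + 5·25/54
 = 8/27 + 2/3 + 32/27 + 125/54
 = 241/54

4.4630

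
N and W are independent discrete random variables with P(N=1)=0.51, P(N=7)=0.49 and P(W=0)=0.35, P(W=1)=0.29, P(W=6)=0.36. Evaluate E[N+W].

E[N+W] = Σ_n Σ_w (n+w) · P(N=n)P(W=w)
 = 1·0.1785 + 2·0.1479 + 7·0.1836 + 7·0.1715 + 8·0.1421 + 13·0.1764
 = 0.1785 + 0.2958 + 1.2852 + 1.2005 + 1.1368 + 2.2932
 = 6.39

6.39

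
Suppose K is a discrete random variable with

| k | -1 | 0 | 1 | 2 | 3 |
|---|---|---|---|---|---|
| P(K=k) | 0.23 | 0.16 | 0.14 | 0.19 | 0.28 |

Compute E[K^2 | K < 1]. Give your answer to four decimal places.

P(K < 1) = 0.23 + 0.16 = 0.39.
E[K^2 | K < 1] = [1·0.23 + 0·0.16] / 0.39
 = 0.23 / 0.39
 = 23/39

0.5897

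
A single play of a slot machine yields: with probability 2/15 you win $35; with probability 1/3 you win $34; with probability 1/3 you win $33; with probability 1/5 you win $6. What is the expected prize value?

E[payout] = 35·2/15 + 34·1/3 + 33·1/3 + 6·1/5
 = 14/3 + 34/3 + 11 + 6/5
 = 141/5

28.2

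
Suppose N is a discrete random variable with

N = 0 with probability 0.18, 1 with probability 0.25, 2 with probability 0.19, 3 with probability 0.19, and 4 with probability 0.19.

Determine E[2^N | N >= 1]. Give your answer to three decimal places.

7.098

P(N >= 1) = 0.25 + 0.19 + 0.19 + 0.19 = 0.82.
E[2^N | N >= 1] = [2·0.25 + 4·0.19 + 8·0.19 + 16·0.19] / 0.82
 = 5.82 / 0.82
 = 291/41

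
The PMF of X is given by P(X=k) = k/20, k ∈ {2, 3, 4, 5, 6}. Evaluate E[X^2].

22

E[X^2] = Σ x^2·P(X=x)
 = 4·1/10 + 9·3/20 + 16·1/5 + 25·1/4 + 36·3/10
 = 2/5 + 27/20 + 16/5 + 25/4 + 54/5
 = 22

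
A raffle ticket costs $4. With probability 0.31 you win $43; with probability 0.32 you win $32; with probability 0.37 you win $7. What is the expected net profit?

22.16

E[payout] = 43·0.31 + 32·0.32 + 7·0.37
 = 13.33 + 10.24 + 2.59
 = 26.16
Net = 26.16 - 4 = 22.16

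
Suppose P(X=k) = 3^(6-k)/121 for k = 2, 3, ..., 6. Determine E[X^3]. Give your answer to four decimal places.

21.0248

E[X^3] = Σ x^3·P(X=x)
 = 8·81/121 + 27·27/121 + 64·9/121 + 125·3/121 + 216·1/121
 = 648/121 + 729/121 + 576/121 + 375/121 + 216/121
 = 2544/121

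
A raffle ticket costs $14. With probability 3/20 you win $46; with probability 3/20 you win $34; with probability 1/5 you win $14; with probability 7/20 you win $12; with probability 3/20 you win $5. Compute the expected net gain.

5.75

E[payout] = 46·3/20 + 34·3/20 + 14·1/5 + 12·7/20 + 5·3/20
 = 69/10 + 51/10 + 14/5 + 21/5 + 3/4
 = 79/4
Net = 79/4 - 14 = 23/4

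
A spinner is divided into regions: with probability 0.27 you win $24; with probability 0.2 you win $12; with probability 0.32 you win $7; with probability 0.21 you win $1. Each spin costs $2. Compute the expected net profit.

9.33

E[payout] = 24·0.27 + 12·0.2 + 7·0.32 + 1·0.21
 = 6.48 + 2.4 + 2.24 + 0.21
 = 11.33
Net = 11.33 - 2 = 9.33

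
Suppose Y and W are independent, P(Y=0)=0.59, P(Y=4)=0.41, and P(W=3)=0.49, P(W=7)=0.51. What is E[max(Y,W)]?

E[max(Y,W)] = Σ_y Σ_w max(y,w) · P(Y=y)P(W=w)
 = 3·0.2891 + 7·0.3009 + 4·0.2009 + 7·0.2091
 = 0.8673 + 2.1063 + 0.8036 + 1.4637
 = 5.2409

5.2409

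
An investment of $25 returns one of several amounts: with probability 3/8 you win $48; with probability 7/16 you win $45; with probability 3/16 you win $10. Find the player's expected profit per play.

14.5625

E[payout] = 48·3/8 + 45·7/16 + 10·3/16
 = 18 + 315/16 + 15/8
 = 633/16
Net = 633/16 - 25 = 233/16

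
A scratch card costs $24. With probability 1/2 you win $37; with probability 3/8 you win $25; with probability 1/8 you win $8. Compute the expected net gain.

4.875

E[payout] = 37·1/2 + 25·3/8 + 8·1/8
 = 37/2 + 75/8 + 1
 = 231/8
Net = 231/8 - 24 = 39/8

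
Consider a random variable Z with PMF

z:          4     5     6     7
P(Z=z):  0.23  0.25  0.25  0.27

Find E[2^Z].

E[2^Z] = Σ 2^z·P(Z=z)
 = 16·0.23 + 32·0.25 + 64·0.25 + 128·0.27
 = 3.68 + 8 + 16 + 34.56
 = 62.24

62.24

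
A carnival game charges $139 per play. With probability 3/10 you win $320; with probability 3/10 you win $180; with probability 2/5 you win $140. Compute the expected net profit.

E[payout] = 320·3/10 + 180·3/10 + 140·2/5
 = 96 + 54 + 56
 = 206
Net = 206 - 139 = 67

67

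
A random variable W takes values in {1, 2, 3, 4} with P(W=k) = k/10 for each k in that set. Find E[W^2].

E[W^2] = Σ w^2·P(W=w)
 = 1·1/10 + 4·1/5 + 9·3/10 + 16·2/5
 = 1/10 + 4/5 + 27/10 + 32/5
 = 10

10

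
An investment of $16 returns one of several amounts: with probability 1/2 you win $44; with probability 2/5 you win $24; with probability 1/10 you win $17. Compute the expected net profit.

E[payout] = 44·1/2 + 24·2/5 + 17·1/10
 = 22 + 48/5 + 17/10
 = 333/10
Net = 333/10 - 16 = 173/10

17.3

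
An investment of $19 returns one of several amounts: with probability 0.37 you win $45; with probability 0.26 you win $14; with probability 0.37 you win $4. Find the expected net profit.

E[payout] = 45·0.37 + 14·0.26 + 4·0.37
 = 16.65 + 3.64 + 1.48
 = 21.77
Net = 21.77 - 19 = 2.77

2.77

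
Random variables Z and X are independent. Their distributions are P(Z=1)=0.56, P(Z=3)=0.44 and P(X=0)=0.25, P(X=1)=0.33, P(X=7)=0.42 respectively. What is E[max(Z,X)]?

E[max(Z,X)] = Σ_z Σ_x max(z,x) · P(Z=z)P(X=x)
 = 1·0.14 + 1·0.1848 + 7·0.2352 + 3·0.11 + 3·0.1452 + 7·0.1848
 = 0.14 + 0.1848 + 1.6464 + 0.33 + 0.4356 + 1.2936
 = 4.0304

4.0304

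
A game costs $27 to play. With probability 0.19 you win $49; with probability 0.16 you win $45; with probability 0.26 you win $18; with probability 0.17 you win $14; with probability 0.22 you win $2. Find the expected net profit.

E[payout] = 49·0.19 + 45·0.16 + 18·0.26 + 14·0.17 + 2·0.22
 = 9.31 + 7.2 + 4.68 + 2.38 + 0.44
 = 24.01
Net = 24.01 - 27 = -2.99

-2.99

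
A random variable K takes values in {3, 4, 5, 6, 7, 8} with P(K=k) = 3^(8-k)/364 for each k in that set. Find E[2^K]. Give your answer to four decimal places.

E[2^K] = Σ 2^k·P(K=k)
 = 8·243/364 + 16·81/364 + 32·27/364 + 64·9/364 + 128·3/364 + 256·1/364
 = 486/91 + 324/91 + 216/91 + 144/91 + 96/91 + 64/91
 = 190/13

14.6154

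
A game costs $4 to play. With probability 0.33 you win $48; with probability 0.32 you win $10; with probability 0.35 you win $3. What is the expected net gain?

E[payout] = 48·0.33 + 10·0.32 + 3·0.35
 = 15.84 + 3.2 + 1.05
 = 20.09
Net = 20.09 - 4 = 16.09

16.09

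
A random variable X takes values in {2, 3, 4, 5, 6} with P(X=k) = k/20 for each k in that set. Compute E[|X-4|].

E[|X-4|] = Σ |x-4|·P(X=x)
 = 2·1/10 + 1·3/20 + 0·1/5 + 1·1/4 + 2·3/10
 = 1/5 + 3/20 + 0 + 1/4 + 3/5
 = 6/5

1.2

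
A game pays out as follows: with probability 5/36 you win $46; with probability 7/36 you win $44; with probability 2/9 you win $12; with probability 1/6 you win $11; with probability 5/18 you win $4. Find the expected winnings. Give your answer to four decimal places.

20.5556

E[payout] = 46·5/36 + 44·7/36 + 12·2/9 + 11·1/6 + 4·5/18
 = 115/18 + 77/9 + 8/3 + 11/6 + 10/9
 = 185/9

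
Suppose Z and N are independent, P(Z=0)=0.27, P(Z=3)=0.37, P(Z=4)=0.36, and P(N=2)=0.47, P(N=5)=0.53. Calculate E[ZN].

9.1545

E[ZN] = Σ_z Σ_n zn · P(Z=z)P(N=n)
 = 0·0.1269 + 0·0.1431 + 6·0.1739 + 15·0.1961 + 8·0.1692 + 20·0.1908
 = 0 + 0 + 1.0434 + 2.9415 + 1.3536 + 3.816
 = 9.1545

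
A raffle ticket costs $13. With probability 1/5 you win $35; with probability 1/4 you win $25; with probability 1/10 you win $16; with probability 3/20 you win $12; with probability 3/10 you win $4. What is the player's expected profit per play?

4.85

E[payout] = 35·1/5 + 25·1/4 + 16·1/10 + 12·3/20 + 4·3/10
 = 7 + 25/4 + 8/5 + 9/5 + 6/5
 = 357/20
Net = 357/20 - 13 = 97/20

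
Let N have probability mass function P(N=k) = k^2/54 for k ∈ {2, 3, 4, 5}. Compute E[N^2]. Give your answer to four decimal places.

18.1111

E[N^2] = Σ n^2·P(N=n)
 = 4·2/27 + 9·1/6 + 16·8/27 + 25·25/54
 = 8/27 + 3/2 + 128/27 + 625/54
 = 163/9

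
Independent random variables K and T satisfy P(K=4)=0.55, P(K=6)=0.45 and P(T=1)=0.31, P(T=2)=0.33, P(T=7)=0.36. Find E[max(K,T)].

E[max(K,T)] = Σ_k Σ_t max(k,t) · P(K=k)P(T=t)
 = 4·0.1705 + 4·0.1815 + 7·0.198 + 6·0.1395 + 6·0.1485 + 7·0.162
 = 0.682 + 0.726 + 1.386 + 0.837 + 0.891 + 1.134
 = 5.656

5.656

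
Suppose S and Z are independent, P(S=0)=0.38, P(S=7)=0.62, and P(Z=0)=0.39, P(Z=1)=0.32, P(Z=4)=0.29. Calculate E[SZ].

E[SZ] = Σ_s Σ_z sz · P(S=s)P(Z=z)
 = 0·0.1482 + 0·0.1216 + 0·0.1102 + 0·0.2418 + 7·0.1984 + 28·0.1798
 = 0 + 0 + 0 + 0 + 1.3888 + 5.0344
 = 6.4232

6.4232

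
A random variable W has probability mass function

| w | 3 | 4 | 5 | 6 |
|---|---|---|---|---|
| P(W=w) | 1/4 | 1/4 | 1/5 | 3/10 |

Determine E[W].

E[W] = Σ w·P(W=w)
 = 3·1/4 + 4·1/4 + 5·1/5 + 6·3/10
 = 3/4 + 1 + 1 + 9/5
 = 91/20

4.55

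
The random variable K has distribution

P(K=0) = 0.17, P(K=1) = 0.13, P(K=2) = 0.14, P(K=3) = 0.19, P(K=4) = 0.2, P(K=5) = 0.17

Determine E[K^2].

9.85

E[K^2] = Σ k^2·P(K=k)
 = 0·0.17 + 1·0.13 + 4·0.14 + 9·0.19 + 16·0.2 + 25·0.17
 = 0 + 0.13 + 0.56 + 1.71 + 3.2 + 4.25
 = 9.85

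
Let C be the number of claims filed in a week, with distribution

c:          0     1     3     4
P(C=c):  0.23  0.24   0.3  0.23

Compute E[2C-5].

-0.88

E[2C-5] = Σ (2c-5)·P(C=c)
 = (-5)·0.23 + (-3)·0.24 + 1·0.3 + 3·0.23
 = (-1.15) + (-0.72) + 0.3 + 0.69
 = -0.88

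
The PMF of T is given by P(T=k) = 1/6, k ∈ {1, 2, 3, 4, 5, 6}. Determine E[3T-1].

9.5

E[3T-1] = Σ (3t-1)·P(T=t)
 = 2·1/6 + 5·1/6 + 8·1/6 + 11·1/6 + 14·1/6 + 17·1/6
 = 1/3 + 5/6 + 4/3 + 11/6 + 7/3 + 17/6
 = 19/2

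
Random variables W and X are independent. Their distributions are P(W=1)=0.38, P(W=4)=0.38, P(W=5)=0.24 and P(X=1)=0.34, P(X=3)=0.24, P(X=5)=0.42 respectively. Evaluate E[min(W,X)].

E[min(W,X)] = Σ_w Σ_x min(w,x) · P(W=w)P(X=x)
 = 1·0.1292 + 1·0.0912 + 1·0.1596 + 1·0.1292 + 3·0.0912 + 4·0.1596 + 1·0.0816 + 3·0.0576 + 5·0.1008
 = 0.1292 + 0.0912 + 0.1596 + 0.1292 + 0.2736 + 0.6384 + 0.0816 + 0.1728 + 0.504
 = 2.1796

2.1796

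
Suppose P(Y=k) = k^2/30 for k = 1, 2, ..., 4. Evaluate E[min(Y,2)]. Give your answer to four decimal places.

1.9667

E[min(Y,2)] = Σ min(y,2)·P(Y=y)
 = 1·1/30 + 2·2/15 + 2·3/10 + 2·8/15
 = 1/30 + 4/15 + 3/5 + 16/15
 = 59/30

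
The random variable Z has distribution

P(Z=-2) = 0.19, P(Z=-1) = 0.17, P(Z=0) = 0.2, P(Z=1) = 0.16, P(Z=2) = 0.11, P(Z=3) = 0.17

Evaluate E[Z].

E[Z] = Σ z·P(Z=z)
 = (-2)·0.19 + (-1)·0.17 + 0·0.2 + 1·0.16 + 2·0.11 + 3·0.17
 = (-0.38) + (-0.17) + 0 + 0.16 + 0.22 + 0.51
 = 0.34

0.34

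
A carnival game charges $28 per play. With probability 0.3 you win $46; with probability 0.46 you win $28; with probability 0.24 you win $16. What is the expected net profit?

E[payout] = 46·0.3 + 28·0.46 + 16·0.24
 = 13.8 + 12.88 + 3.84
 = 30.52
Net = 30.52 - 28 = 2.52

2.52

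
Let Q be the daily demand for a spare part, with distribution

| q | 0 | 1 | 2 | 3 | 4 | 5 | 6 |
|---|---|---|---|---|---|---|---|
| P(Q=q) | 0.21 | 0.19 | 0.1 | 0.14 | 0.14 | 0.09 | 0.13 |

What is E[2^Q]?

E[2^Q] = Σ 2^q·P(Q=q)
 = 1·0.21 + 2·0.19 + 4·0.1 + 8·0.14 + 16·0.14 + 32·0.09 + 64·0.13
 = 0.21 + 0.38 + 0.4 + 1.12 + 2.24 + 2.88 + 8.32
 = 15.55

15.55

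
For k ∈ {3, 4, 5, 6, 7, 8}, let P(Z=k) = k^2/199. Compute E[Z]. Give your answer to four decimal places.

6.4673

E[Z] = Σ z·P(Z=z)
 = 3·9/199 + 4·16/199 + 5·25/199 + 6·36/199 + 7·49/199 + 8·64/199
 = 27/199 + 64/199 + 125/199 + 216/199 + 343/199 + 512/199
 = 1287/199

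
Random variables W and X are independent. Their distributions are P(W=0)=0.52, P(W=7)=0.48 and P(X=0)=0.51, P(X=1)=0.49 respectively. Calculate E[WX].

E[WX] = Σ_w Σ_x wx · P(W=w)P(X=x)
 = 0·0.2652 + 0·0.2548 + 0·0.2448 + 7·0.2352
 = 0 + 0 + 0 + 1.6464
 = 1.6464

1.6464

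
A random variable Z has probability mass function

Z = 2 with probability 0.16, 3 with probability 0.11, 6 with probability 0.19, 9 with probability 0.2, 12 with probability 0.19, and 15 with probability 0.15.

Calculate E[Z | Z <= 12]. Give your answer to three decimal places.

P(Z <= 12) = 0.16 + 0.11 + 0.19 + 0.2 + 0.19 = 0.85.
E[Z | Z <= 12] = [2·0.16 + 3·0.11 + 6·0.19 + 9·0.2 + 12·0.19] / 0.85
 = 5.87 / 0.85
 = 587/85

6.906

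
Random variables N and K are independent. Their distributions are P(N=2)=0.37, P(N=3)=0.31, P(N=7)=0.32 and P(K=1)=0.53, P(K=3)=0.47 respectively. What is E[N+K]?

E[N+K] = Σ_n Σ_k (n+k) · P(N=n)P(K=k)
 = 3·0.1961 + 5·0.1739 + 4·0.1643 + 6·0.1457 + 8·0.1696 + 10·0.1504
 = 0.5883 + 0.8695 + 0.6572 + 0.8742 + 1.3568 + 1.504
 = 5.85

5.85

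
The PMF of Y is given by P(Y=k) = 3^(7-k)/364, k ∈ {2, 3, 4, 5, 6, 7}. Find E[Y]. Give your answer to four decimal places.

E[Y] = Σ y·P(Y=y)
 = 2·243/364 + 3·81/364 + 4·27/364 + 5·9/364 + 6·3/364 + 7·1/364
 = 243/182 + 243/364 + 27/91 + 45/364 + 9/182 + 1/52
 = 907/364

2.4918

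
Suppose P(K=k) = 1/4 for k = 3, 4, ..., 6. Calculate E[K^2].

21.5

E[K^2] = Σ k^2·P(K=k)
 = 9·1/4 + 16·1/4 + 25·1/4 + 36·1/4
 = 9/4 + 4 + 25/4 + 9
 = 43/2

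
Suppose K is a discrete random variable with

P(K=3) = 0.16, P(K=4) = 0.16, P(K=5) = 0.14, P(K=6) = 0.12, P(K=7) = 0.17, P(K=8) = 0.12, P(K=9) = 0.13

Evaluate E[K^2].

38.36

E[K^2] = Σ k^2·P(K=k)
 = 9·0.16 + 16·0.16 + 25·0.14 + 36·0.12 + 49·0.17 + 64·0.12 + 81·0.13
 = 1.44 + 2.56 + 3.5 + 4.32 + 8.33 + 7.68 + 10.53
 = 38.36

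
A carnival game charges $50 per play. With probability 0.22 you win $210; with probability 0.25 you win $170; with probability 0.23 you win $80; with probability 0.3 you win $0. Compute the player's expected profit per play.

E[payout] = 210·0.22 + 170·0.25 + 80·0.23 + 0·0.3
 = 46.2 + 42.5 + 18.4 + 0
 = 107.1
Net = 107.1 - 50 = 57.1

57.1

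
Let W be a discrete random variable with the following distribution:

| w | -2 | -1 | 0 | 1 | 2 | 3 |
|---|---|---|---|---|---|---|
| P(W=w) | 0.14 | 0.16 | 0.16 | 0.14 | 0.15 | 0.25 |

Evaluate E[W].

E[W] = Σ w·P(W=w)
 = (-2)·0.14 + (-1)·0.16 + 0·0.16 + 1·0.14 + 2·0.15 + 3·0.25
 = (-0.28) + (-0.16) + 0 + 0.14 + 0.3 + 0.75
 = 0.75

0.75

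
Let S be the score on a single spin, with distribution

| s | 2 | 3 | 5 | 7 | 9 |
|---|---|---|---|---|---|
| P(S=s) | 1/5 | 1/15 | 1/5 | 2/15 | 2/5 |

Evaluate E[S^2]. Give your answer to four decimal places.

E[S^2] = Σ s^2·P(S=s)
 = 4·1/5 + 9·1/15 + 25·1/5 + 49·2/15 + 81·2/5
 = 4/5 + 3/5 + 5 + 98/15 + 162/5
 = 136/3

45.3333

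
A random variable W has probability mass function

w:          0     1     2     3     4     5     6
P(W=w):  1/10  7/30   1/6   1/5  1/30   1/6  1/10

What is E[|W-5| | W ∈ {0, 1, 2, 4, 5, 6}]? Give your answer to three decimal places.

P(W ∈ {0, 1, 2, 4, 5, 6}) = 1/10 + 7/30 + 1/6 + 1/30 + 1/6 + 1/10 = 4/5.
E[|W-5| | W ∈ {0, 1, 2, 4, 5, 6}] = [5·1/10 + 4·7/30 + 3·1/6 + 1·1/30 + 0·1/6 + 1·1/10] / (4/5)
 = 31/15 / (4/5)
 = 31/12

2.583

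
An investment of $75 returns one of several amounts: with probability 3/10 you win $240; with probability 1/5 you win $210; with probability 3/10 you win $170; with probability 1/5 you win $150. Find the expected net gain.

120

E[payout] = 240·3/10 + 210·1/5 + 170·3/10 + 150·1/5
 = 72 + 42 + 51 + 30
 = 195
Net = 195 - 75 = 120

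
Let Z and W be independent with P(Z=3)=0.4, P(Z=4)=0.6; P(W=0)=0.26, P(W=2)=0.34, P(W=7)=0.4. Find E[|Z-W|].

2.84

E[|Z-W|] = Σ_z Σ_w |z-w| · P(Z=z)P(W=w)
 = 3·0.104 + 1·0.136 + 4·0.16 + 4·0.156 + 2·0.204 + 3·0.24
 = 0.312 + 0.136 + 0.64 + 0.624 + 0.408 + 0.72
 = 2.84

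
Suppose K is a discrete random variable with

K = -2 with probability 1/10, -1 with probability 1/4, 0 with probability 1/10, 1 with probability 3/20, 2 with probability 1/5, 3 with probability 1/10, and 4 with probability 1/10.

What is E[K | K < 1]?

P(K < 1) = 1/10 + 1/4 + 1/10 = 9/20.
E[K | K < 1] = [(-2)·1/10 + (-1)·1/4 + 0·1/10] / (9/20)
 = -9/20 / (9/20)
 = -1

-1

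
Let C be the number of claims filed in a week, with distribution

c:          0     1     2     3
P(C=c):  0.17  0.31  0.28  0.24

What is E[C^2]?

3.59

E[C^2] = Σ c^2·P(C=c)
 = 0·0.17 + 1·0.31 + 4·0.28 + 9·0.24
 = 0 + 0.31 + 1.12 + 2.16
 = 3.59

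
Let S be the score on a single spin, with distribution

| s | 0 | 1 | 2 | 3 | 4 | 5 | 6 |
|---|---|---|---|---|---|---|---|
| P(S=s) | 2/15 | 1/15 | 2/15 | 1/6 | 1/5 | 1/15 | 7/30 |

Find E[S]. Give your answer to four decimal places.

E[S] = Σ s·P(S=s)
 = 0·2/15 + 1·1/15 + 2·2/15 + 3·1/6 + 4·1/5 + 5·1/15 + 6·7/30
 = 0 + 1/15 + 4/15 + 1/2 + 4/5 + 1/3 + 7/5
 = 101/30

3.3667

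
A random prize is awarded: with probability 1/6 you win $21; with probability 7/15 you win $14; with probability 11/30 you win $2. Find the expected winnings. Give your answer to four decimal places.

10.7667

E[payout] = 21·1/6 + 14·7/15 + 2·11/30
 = 7/2 + 98/15 + 11/15
 = 323/30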